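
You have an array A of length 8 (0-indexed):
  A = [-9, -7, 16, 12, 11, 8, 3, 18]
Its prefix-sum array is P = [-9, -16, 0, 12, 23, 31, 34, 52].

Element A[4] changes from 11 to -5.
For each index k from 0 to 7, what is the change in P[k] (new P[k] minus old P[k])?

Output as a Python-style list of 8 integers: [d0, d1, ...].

Element change: A[4] 11 -> -5, delta = -16
For k < 4: P[k] unchanged, delta_P[k] = 0
For k >= 4: P[k] shifts by exactly -16
Delta array: [0, 0, 0, 0, -16, -16, -16, -16]

Answer: [0, 0, 0, 0, -16, -16, -16, -16]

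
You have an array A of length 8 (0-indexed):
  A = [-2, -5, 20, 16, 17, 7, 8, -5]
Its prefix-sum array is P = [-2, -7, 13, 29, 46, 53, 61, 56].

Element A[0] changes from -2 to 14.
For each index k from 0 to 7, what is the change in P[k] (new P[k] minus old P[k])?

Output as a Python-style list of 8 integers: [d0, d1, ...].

Answer: [16, 16, 16, 16, 16, 16, 16, 16]

Derivation:
Element change: A[0] -2 -> 14, delta = 16
For k < 0: P[k] unchanged, delta_P[k] = 0
For k >= 0: P[k] shifts by exactly 16
Delta array: [16, 16, 16, 16, 16, 16, 16, 16]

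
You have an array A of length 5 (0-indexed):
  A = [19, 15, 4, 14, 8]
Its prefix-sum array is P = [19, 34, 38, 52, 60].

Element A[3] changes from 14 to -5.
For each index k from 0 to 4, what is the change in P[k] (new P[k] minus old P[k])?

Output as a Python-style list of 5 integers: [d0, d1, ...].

Element change: A[3] 14 -> -5, delta = -19
For k < 3: P[k] unchanged, delta_P[k] = 0
For k >= 3: P[k] shifts by exactly -19
Delta array: [0, 0, 0, -19, -19]

Answer: [0, 0, 0, -19, -19]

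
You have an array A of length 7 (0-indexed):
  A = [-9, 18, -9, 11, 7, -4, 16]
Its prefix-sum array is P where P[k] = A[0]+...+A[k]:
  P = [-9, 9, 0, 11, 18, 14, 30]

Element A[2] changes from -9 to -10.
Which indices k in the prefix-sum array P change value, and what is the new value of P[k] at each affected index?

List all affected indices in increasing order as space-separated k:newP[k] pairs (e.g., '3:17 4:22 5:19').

P[k] = A[0] + ... + A[k]
P[k] includes A[2] iff k >= 2
Affected indices: 2, 3, ..., 6; delta = -1
  P[2]: 0 + -1 = -1
  P[3]: 11 + -1 = 10
  P[4]: 18 + -1 = 17
  P[5]: 14 + -1 = 13
  P[6]: 30 + -1 = 29

Answer: 2:-1 3:10 4:17 5:13 6:29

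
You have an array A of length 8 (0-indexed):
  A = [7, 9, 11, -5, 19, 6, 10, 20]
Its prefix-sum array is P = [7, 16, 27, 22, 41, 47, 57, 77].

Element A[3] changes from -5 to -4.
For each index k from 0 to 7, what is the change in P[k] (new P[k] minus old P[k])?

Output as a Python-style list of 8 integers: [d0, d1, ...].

Element change: A[3] -5 -> -4, delta = 1
For k < 3: P[k] unchanged, delta_P[k] = 0
For k >= 3: P[k] shifts by exactly 1
Delta array: [0, 0, 0, 1, 1, 1, 1, 1]

Answer: [0, 0, 0, 1, 1, 1, 1, 1]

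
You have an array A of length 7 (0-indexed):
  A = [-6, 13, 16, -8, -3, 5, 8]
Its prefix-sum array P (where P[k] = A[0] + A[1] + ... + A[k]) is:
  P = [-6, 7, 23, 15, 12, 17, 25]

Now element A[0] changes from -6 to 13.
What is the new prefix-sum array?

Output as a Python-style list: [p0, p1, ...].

Answer: [13, 26, 42, 34, 31, 36, 44]

Derivation:
Change: A[0] -6 -> 13, delta = 19
P[k] for k < 0: unchanged (A[0] not included)
P[k] for k >= 0: shift by delta = 19
  P[0] = -6 + 19 = 13
  P[1] = 7 + 19 = 26
  P[2] = 23 + 19 = 42
  P[3] = 15 + 19 = 34
  P[4] = 12 + 19 = 31
  P[5] = 17 + 19 = 36
  P[6] = 25 + 19 = 44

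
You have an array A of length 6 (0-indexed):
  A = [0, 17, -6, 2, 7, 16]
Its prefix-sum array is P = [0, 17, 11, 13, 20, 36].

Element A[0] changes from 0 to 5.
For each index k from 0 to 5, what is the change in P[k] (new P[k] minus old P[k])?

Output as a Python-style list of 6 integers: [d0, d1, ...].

Element change: A[0] 0 -> 5, delta = 5
For k < 0: P[k] unchanged, delta_P[k] = 0
For k >= 0: P[k] shifts by exactly 5
Delta array: [5, 5, 5, 5, 5, 5]

Answer: [5, 5, 5, 5, 5, 5]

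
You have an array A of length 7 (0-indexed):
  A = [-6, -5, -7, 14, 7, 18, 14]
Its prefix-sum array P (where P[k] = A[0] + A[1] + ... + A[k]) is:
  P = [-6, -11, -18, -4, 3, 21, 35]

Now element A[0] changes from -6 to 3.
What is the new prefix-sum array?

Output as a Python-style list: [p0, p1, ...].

Answer: [3, -2, -9, 5, 12, 30, 44]

Derivation:
Change: A[0] -6 -> 3, delta = 9
P[k] for k < 0: unchanged (A[0] not included)
P[k] for k >= 0: shift by delta = 9
  P[0] = -6 + 9 = 3
  P[1] = -11 + 9 = -2
  P[2] = -18 + 9 = -9
  P[3] = -4 + 9 = 5
  P[4] = 3 + 9 = 12
  P[5] = 21 + 9 = 30
  P[6] = 35 + 9 = 44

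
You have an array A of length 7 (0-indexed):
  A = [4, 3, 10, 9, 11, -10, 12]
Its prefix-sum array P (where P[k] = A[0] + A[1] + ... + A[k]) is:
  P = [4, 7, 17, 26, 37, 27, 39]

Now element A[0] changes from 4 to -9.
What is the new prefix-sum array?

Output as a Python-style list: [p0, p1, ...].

Change: A[0] 4 -> -9, delta = -13
P[k] for k < 0: unchanged (A[0] not included)
P[k] for k >= 0: shift by delta = -13
  P[0] = 4 + -13 = -9
  P[1] = 7 + -13 = -6
  P[2] = 17 + -13 = 4
  P[3] = 26 + -13 = 13
  P[4] = 37 + -13 = 24
  P[5] = 27 + -13 = 14
  P[6] = 39 + -13 = 26

Answer: [-9, -6, 4, 13, 24, 14, 26]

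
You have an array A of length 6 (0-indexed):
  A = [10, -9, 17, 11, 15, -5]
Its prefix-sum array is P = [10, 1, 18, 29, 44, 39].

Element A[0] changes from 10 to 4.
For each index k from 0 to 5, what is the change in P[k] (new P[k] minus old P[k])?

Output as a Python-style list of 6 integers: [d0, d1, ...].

Element change: A[0] 10 -> 4, delta = -6
For k < 0: P[k] unchanged, delta_P[k] = 0
For k >= 0: P[k] shifts by exactly -6
Delta array: [-6, -6, -6, -6, -6, -6]

Answer: [-6, -6, -6, -6, -6, -6]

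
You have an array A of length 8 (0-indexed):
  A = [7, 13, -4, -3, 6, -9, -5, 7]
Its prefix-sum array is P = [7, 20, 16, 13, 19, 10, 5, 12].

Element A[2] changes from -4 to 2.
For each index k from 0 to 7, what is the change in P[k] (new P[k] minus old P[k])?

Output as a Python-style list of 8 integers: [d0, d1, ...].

Answer: [0, 0, 6, 6, 6, 6, 6, 6]

Derivation:
Element change: A[2] -4 -> 2, delta = 6
For k < 2: P[k] unchanged, delta_P[k] = 0
For k >= 2: P[k] shifts by exactly 6
Delta array: [0, 0, 6, 6, 6, 6, 6, 6]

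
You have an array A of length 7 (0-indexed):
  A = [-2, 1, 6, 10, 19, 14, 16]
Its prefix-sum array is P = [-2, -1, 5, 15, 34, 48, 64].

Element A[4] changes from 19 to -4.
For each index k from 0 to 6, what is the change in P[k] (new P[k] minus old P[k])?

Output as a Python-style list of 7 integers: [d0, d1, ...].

Element change: A[4] 19 -> -4, delta = -23
For k < 4: P[k] unchanged, delta_P[k] = 0
For k >= 4: P[k] shifts by exactly -23
Delta array: [0, 0, 0, 0, -23, -23, -23]

Answer: [0, 0, 0, 0, -23, -23, -23]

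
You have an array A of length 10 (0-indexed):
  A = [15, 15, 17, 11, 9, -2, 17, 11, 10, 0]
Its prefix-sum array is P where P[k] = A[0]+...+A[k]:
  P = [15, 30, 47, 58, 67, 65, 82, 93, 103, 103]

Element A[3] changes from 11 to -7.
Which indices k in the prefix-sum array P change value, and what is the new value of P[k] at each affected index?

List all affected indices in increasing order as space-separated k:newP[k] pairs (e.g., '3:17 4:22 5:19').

Answer: 3:40 4:49 5:47 6:64 7:75 8:85 9:85

Derivation:
P[k] = A[0] + ... + A[k]
P[k] includes A[3] iff k >= 3
Affected indices: 3, 4, ..., 9; delta = -18
  P[3]: 58 + -18 = 40
  P[4]: 67 + -18 = 49
  P[5]: 65 + -18 = 47
  P[6]: 82 + -18 = 64
  P[7]: 93 + -18 = 75
  P[8]: 103 + -18 = 85
  P[9]: 103 + -18 = 85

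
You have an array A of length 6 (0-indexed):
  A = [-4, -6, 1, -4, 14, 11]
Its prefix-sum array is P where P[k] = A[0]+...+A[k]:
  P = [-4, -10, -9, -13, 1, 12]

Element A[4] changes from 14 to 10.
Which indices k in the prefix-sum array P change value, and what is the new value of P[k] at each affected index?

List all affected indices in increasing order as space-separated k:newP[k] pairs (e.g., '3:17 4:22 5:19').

Answer: 4:-3 5:8

Derivation:
P[k] = A[0] + ... + A[k]
P[k] includes A[4] iff k >= 4
Affected indices: 4, 5, ..., 5; delta = -4
  P[4]: 1 + -4 = -3
  P[5]: 12 + -4 = 8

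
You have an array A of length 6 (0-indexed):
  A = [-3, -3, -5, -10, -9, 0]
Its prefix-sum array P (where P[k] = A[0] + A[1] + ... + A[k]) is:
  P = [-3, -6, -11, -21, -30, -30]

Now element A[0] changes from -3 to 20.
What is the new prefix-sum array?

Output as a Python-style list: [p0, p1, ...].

Change: A[0] -3 -> 20, delta = 23
P[k] for k < 0: unchanged (A[0] not included)
P[k] for k >= 0: shift by delta = 23
  P[0] = -3 + 23 = 20
  P[1] = -6 + 23 = 17
  P[2] = -11 + 23 = 12
  P[3] = -21 + 23 = 2
  P[4] = -30 + 23 = -7
  P[5] = -30 + 23 = -7

Answer: [20, 17, 12, 2, -7, -7]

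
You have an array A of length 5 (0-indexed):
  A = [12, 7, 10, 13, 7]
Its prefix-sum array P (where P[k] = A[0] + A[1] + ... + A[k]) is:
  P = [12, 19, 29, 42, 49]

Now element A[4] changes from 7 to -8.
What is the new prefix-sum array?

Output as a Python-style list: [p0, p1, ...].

Answer: [12, 19, 29, 42, 34]

Derivation:
Change: A[4] 7 -> -8, delta = -15
P[k] for k < 4: unchanged (A[4] not included)
P[k] for k >= 4: shift by delta = -15
  P[0] = 12 + 0 = 12
  P[1] = 19 + 0 = 19
  P[2] = 29 + 0 = 29
  P[3] = 42 + 0 = 42
  P[4] = 49 + -15 = 34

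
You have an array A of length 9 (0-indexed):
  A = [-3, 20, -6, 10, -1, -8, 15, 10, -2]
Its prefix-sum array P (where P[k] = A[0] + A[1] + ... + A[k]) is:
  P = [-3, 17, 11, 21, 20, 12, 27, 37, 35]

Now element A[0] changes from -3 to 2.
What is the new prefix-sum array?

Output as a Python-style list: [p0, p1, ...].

Answer: [2, 22, 16, 26, 25, 17, 32, 42, 40]

Derivation:
Change: A[0] -3 -> 2, delta = 5
P[k] for k < 0: unchanged (A[0] not included)
P[k] for k >= 0: shift by delta = 5
  P[0] = -3 + 5 = 2
  P[1] = 17 + 5 = 22
  P[2] = 11 + 5 = 16
  P[3] = 21 + 5 = 26
  P[4] = 20 + 5 = 25
  P[5] = 12 + 5 = 17
  P[6] = 27 + 5 = 32
  P[7] = 37 + 5 = 42
  P[8] = 35 + 5 = 40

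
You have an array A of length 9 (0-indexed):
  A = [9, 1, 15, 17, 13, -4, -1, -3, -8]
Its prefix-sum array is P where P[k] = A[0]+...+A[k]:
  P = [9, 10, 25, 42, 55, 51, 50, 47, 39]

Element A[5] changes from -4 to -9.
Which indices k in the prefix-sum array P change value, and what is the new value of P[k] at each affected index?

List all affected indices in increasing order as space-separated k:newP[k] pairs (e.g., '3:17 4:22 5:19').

P[k] = A[0] + ... + A[k]
P[k] includes A[5] iff k >= 5
Affected indices: 5, 6, ..., 8; delta = -5
  P[5]: 51 + -5 = 46
  P[6]: 50 + -5 = 45
  P[7]: 47 + -5 = 42
  P[8]: 39 + -5 = 34

Answer: 5:46 6:45 7:42 8:34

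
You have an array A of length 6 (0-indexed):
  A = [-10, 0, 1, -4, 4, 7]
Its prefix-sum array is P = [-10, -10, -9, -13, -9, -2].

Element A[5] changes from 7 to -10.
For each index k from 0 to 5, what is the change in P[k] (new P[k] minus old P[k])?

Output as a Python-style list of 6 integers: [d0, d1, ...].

Answer: [0, 0, 0, 0, 0, -17]

Derivation:
Element change: A[5] 7 -> -10, delta = -17
For k < 5: P[k] unchanged, delta_P[k] = 0
For k >= 5: P[k] shifts by exactly -17
Delta array: [0, 0, 0, 0, 0, -17]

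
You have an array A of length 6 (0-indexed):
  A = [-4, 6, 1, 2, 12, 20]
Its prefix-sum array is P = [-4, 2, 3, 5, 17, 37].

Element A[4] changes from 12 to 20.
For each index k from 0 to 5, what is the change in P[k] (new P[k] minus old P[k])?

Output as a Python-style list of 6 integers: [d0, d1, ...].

Element change: A[4] 12 -> 20, delta = 8
For k < 4: P[k] unchanged, delta_P[k] = 0
For k >= 4: P[k] shifts by exactly 8
Delta array: [0, 0, 0, 0, 8, 8]

Answer: [0, 0, 0, 0, 8, 8]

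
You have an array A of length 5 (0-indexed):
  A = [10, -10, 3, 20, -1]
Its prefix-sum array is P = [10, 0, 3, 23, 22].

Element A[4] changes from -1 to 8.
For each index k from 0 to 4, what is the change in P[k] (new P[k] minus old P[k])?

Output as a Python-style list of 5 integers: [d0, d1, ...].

Answer: [0, 0, 0, 0, 9]

Derivation:
Element change: A[4] -1 -> 8, delta = 9
For k < 4: P[k] unchanged, delta_P[k] = 0
For k >= 4: P[k] shifts by exactly 9
Delta array: [0, 0, 0, 0, 9]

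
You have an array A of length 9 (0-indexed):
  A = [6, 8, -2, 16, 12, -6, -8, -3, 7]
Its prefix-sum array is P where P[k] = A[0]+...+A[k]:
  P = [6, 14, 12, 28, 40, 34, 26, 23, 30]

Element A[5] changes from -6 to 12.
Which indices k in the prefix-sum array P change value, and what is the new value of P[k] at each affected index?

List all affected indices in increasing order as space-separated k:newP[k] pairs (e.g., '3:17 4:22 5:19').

P[k] = A[0] + ... + A[k]
P[k] includes A[5] iff k >= 5
Affected indices: 5, 6, ..., 8; delta = 18
  P[5]: 34 + 18 = 52
  P[6]: 26 + 18 = 44
  P[7]: 23 + 18 = 41
  P[8]: 30 + 18 = 48

Answer: 5:52 6:44 7:41 8:48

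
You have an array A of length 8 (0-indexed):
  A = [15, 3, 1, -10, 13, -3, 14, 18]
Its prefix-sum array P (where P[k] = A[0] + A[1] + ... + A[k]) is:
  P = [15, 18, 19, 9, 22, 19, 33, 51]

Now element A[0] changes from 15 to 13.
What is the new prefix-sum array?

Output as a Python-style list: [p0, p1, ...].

Change: A[0] 15 -> 13, delta = -2
P[k] for k < 0: unchanged (A[0] not included)
P[k] for k >= 0: shift by delta = -2
  P[0] = 15 + -2 = 13
  P[1] = 18 + -2 = 16
  P[2] = 19 + -2 = 17
  P[3] = 9 + -2 = 7
  P[4] = 22 + -2 = 20
  P[5] = 19 + -2 = 17
  P[6] = 33 + -2 = 31
  P[7] = 51 + -2 = 49

Answer: [13, 16, 17, 7, 20, 17, 31, 49]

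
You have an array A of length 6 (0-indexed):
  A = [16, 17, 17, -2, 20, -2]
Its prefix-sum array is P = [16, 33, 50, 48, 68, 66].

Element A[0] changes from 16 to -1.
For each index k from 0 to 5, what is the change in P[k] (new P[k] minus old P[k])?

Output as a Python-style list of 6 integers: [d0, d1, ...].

Answer: [-17, -17, -17, -17, -17, -17]

Derivation:
Element change: A[0] 16 -> -1, delta = -17
For k < 0: P[k] unchanged, delta_P[k] = 0
For k >= 0: P[k] shifts by exactly -17
Delta array: [-17, -17, -17, -17, -17, -17]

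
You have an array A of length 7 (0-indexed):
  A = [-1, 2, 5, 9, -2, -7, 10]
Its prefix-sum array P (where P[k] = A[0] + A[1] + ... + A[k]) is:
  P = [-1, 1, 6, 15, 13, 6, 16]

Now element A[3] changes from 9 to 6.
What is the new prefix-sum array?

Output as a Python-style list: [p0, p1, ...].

Change: A[3] 9 -> 6, delta = -3
P[k] for k < 3: unchanged (A[3] not included)
P[k] for k >= 3: shift by delta = -3
  P[0] = -1 + 0 = -1
  P[1] = 1 + 0 = 1
  P[2] = 6 + 0 = 6
  P[3] = 15 + -3 = 12
  P[4] = 13 + -3 = 10
  P[5] = 6 + -3 = 3
  P[6] = 16 + -3 = 13

Answer: [-1, 1, 6, 12, 10, 3, 13]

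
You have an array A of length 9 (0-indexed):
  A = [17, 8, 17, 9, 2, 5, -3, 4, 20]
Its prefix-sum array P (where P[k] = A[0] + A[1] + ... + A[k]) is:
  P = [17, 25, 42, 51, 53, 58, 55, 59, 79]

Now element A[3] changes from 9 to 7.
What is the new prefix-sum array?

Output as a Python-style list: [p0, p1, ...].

Answer: [17, 25, 42, 49, 51, 56, 53, 57, 77]

Derivation:
Change: A[3] 9 -> 7, delta = -2
P[k] for k < 3: unchanged (A[3] not included)
P[k] for k >= 3: shift by delta = -2
  P[0] = 17 + 0 = 17
  P[1] = 25 + 0 = 25
  P[2] = 42 + 0 = 42
  P[3] = 51 + -2 = 49
  P[4] = 53 + -2 = 51
  P[5] = 58 + -2 = 56
  P[6] = 55 + -2 = 53
  P[7] = 59 + -2 = 57
  P[8] = 79 + -2 = 77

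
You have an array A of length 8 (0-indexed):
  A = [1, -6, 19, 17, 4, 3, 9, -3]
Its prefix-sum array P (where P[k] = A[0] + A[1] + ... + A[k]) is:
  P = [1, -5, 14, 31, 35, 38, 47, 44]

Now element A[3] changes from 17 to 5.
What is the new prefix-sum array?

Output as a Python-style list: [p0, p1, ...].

Change: A[3] 17 -> 5, delta = -12
P[k] for k < 3: unchanged (A[3] not included)
P[k] for k >= 3: shift by delta = -12
  P[0] = 1 + 0 = 1
  P[1] = -5 + 0 = -5
  P[2] = 14 + 0 = 14
  P[3] = 31 + -12 = 19
  P[4] = 35 + -12 = 23
  P[5] = 38 + -12 = 26
  P[6] = 47 + -12 = 35
  P[7] = 44 + -12 = 32

Answer: [1, -5, 14, 19, 23, 26, 35, 32]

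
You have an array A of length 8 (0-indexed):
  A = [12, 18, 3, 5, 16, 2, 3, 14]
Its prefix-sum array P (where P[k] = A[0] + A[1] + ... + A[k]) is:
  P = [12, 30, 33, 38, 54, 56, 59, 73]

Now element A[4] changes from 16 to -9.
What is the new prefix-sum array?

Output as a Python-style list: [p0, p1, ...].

Answer: [12, 30, 33, 38, 29, 31, 34, 48]

Derivation:
Change: A[4] 16 -> -9, delta = -25
P[k] for k < 4: unchanged (A[4] not included)
P[k] for k >= 4: shift by delta = -25
  P[0] = 12 + 0 = 12
  P[1] = 30 + 0 = 30
  P[2] = 33 + 0 = 33
  P[3] = 38 + 0 = 38
  P[4] = 54 + -25 = 29
  P[5] = 56 + -25 = 31
  P[6] = 59 + -25 = 34
  P[7] = 73 + -25 = 48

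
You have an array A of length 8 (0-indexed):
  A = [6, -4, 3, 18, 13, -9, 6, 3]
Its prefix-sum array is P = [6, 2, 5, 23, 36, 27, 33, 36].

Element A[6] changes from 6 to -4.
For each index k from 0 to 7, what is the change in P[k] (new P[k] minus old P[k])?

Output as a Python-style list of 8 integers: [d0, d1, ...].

Element change: A[6] 6 -> -4, delta = -10
For k < 6: P[k] unchanged, delta_P[k] = 0
For k >= 6: P[k] shifts by exactly -10
Delta array: [0, 0, 0, 0, 0, 0, -10, -10]

Answer: [0, 0, 0, 0, 0, 0, -10, -10]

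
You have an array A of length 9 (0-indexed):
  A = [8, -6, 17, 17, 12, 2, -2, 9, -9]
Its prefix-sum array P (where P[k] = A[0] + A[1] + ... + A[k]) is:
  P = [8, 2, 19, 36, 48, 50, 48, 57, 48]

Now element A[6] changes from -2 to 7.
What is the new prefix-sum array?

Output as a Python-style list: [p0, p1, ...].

Answer: [8, 2, 19, 36, 48, 50, 57, 66, 57]

Derivation:
Change: A[6] -2 -> 7, delta = 9
P[k] for k < 6: unchanged (A[6] not included)
P[k] for k >= 6: shift by delta = 9
  P[0] = 8 + 0 = 8
  P[1] = 2 + 0 = 2
  P[2] = 19 + 0 = 19
  P[3] = 36 + 0 = 36
  P[4] = 48 + 0 = 48
  P[5] = 50 + 0 = 50
  P[6] = 48 + 9 = 57
  P[7] = 57 + 9 = 66
  P[8] = 48 + 9 = 57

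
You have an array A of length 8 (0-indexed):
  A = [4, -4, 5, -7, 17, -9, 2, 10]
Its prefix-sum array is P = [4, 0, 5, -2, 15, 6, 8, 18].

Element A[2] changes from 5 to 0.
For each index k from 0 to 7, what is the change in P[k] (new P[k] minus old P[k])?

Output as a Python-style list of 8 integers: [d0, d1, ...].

Answer: [0, 0, -5, -5, -5, -5, -5, -5]

Derivation:
Element change: A[2] 5 -> 0, delta = -5
For k < 2: P[k] unchanged, delta_P[k] = 0
For k >= 2: P[k] shifts by exactly -5
Delta array: [0, 0, -5, -5, -5, -5, -5, -5]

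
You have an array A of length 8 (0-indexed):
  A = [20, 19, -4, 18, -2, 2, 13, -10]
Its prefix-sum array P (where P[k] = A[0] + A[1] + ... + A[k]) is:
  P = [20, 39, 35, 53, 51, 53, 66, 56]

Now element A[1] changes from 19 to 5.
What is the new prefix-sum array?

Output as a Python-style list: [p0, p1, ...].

Answer: [20, 25, 21, 39, 37, 39, 52, 42]

Derivation:
Change: A[1] 19 -> 5, delta = -14
P[k] for k < 1: unchanged (A[1] not included)
P[k] for k >= 1: shift by delta = -14
  P[0] = 20 + 0 = 20
  P[1] = 39 + -14 = 25
  P[2] = 35 + -14 = 21
  P[3] = 53 + -14 = 39
  P[4] = 51 + -14 = 37
  P[5] = 53 + -14 = 39
  P[6] = 66 + -14 = 52
  P[7] = 56 + -14 = 42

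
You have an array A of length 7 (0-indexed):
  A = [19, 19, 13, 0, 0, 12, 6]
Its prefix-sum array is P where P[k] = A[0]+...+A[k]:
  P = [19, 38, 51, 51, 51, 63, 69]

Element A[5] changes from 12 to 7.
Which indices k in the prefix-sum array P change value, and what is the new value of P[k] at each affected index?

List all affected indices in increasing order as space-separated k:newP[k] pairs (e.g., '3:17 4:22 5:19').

P[k] = A[0] + ... + A[k]
P[k] includes A[5] iff k >= 5
Affected indices: 5, 6, ..., 6; delta = -5
  P[5]: 63 + -5 = 58
  P[6]: 69 + -5 = 64

Answer: 5:58 6:64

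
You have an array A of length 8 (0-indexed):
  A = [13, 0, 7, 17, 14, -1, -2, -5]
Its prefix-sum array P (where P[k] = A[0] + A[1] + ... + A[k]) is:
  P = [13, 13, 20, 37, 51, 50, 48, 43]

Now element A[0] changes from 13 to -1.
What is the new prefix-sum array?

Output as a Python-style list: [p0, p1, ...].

Answer: [-1, -1, 6, 23, 37, 36, 34, 29]

Derivation:
Change: A[0] 13 -> -1, delta = -14
P[k] for k < 0: unchanged (A[0] not included)
P[k] for k >= 0: shift by delta = -14
  P[0] = 13 + -14 = -1
  P[1] = 13 + -14 = -1
  P[2] = 20 + -14 = 6
  P[3] = 37 + -14 = 23
  P[4] = 51 + -14 = 37
  P[5] = 50 + -14 = 36
  P[6] = 48 + -14 = 34
  P[7] = 43 + -14 = 29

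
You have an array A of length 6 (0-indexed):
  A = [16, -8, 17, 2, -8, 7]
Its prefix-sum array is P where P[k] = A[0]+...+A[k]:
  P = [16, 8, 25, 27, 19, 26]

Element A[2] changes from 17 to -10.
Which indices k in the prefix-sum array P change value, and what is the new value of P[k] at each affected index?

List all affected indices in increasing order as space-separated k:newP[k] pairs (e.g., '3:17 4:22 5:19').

P[k] = A[0] + ... + A[k]
P[k] includes A[2] iff k >= 2
Affected indices: 2, 3, ..., 5; delta = -27
  P[2]: 25 + -27 = -2
  P[3]: 27 + -27 = 0
  P[4]: 19 + -27 = -8
  P[5]: 26 + -27 = -1

Answer: 2:-2 3:0 4:-8 5:-1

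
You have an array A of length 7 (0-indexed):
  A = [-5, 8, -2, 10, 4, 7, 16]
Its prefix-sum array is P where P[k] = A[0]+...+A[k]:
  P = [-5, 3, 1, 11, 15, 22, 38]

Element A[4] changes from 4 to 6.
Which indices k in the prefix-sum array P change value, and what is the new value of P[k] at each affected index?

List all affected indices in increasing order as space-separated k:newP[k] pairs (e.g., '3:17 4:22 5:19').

Answer: 4:17 5:24 6:40

Derivation:
P[k] = A[0] + ... + A[k]
P[k] includes A[4] iff k >= 4
Affected indices: 4, 5, ..., 6; delta = 2
  P[4]: 15 + 2 = 17
  P[5]: 22 + 2 = 24
  P[6]: 38 + 2 = 40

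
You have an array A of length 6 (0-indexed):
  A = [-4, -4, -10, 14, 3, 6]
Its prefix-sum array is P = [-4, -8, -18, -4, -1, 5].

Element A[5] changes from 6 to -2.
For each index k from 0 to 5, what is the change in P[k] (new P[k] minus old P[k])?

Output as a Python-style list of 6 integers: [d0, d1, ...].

Element change: A[5] 6 -> -2, delta = -8
For k < 5: P[k] unchanged, delta_P[k] = 0
For k >= 5: P[k] shifts by exactly -8
Delta array: [0, 0, 0, 0, 0, -8]

Answer: [0, 0, 0, 0, 0, -8]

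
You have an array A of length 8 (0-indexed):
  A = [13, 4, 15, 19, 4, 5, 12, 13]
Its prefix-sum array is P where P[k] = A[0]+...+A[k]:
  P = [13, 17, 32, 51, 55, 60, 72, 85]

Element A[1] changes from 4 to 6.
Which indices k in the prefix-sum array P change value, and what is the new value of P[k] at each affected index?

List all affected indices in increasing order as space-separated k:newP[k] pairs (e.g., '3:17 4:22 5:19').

Answer: 1:19 2:34 3:53 4:57 5:62 6:74 7:87

Derivation:
P[k] = A[0] + ... + A[k]
P[k] includes A[1] iff k >= 1
Affected indices: 1, 2, ..., 7; delta = 2
  P[1]: 17 + 2 = 19
  P[2]: 32 + 2 = 34
  P[3]: 51 + 2 = 53
  P[4]: 55 + 2 = 57
  P[5]: 60 + 2 = 62
  P[6]: 72 + 2 = 74
  P[7]: 85 + 2 = 87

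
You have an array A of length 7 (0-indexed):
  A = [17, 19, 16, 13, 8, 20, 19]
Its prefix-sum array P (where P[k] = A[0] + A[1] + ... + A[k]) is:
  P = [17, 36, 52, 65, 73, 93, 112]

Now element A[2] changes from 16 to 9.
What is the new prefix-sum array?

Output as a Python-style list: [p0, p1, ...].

Answer: [17, 36, 45, 58, 66, 86, 105]

Derivation:
Change: A[2] 16 -> 9, delta = -7
P[k] for k < 2: unchanged (A[2] not included)
P[k] for k >= 2: shift by delta = -7
  P[0] = 17 + 0 = 17
  P[1] = 36 + 0 = 36
  P[2] = 52 + -7 = 45
  P[3] = 65 + -7 = 58
  P[4] = 73 + -7 = 66
  P[5] = 93 + -7 = 86
  P[6] = 112 + -7 = 105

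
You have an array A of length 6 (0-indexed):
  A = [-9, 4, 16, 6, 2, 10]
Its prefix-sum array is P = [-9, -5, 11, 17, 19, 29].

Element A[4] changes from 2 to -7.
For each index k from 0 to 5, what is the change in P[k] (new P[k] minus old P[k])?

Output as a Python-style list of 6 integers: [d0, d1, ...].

Element change: A[4] 2 -> -7, delta = -9
For k < 4: P[k] unchanged, delta_P[k] = 0
For k >= 4: P[k] shifts by exactly -9
Delta array: [0, 0, 0, 0, -9, -9]

Answer: [0, 0, 0, 0, -9, -9]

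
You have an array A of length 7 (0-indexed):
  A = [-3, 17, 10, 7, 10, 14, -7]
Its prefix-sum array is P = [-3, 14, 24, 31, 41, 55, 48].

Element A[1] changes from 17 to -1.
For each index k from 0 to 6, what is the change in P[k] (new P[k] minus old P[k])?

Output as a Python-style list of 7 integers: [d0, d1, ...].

Answer: [0, -18, -18, -18, -18, -18, -18]

Derivation:
Element change: A[1] 17 -> -1, delta = -18
For k < 1: P[k] unchanged, delta_P[k] = 0
For k >= 1: P[k] shifts by exactly -18
Delta array: [0, -18, -18, -18, -18, -18, -18]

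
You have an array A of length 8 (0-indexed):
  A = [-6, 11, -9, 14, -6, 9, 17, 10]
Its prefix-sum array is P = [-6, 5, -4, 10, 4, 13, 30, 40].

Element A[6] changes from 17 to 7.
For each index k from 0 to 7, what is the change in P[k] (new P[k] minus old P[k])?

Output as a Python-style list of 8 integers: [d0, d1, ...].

Answer: [0, 0, 0, 0, 0, 0, -10, -10]

Derivation:
Element change: A[6] 17 -> 7, delta = -10
For k < 6: P[k] unchanged, delta_P[k] = 0
For k >= 6: P[k] shifts by exactly -10
Delta array: [0, 0, 0, 0, 0, 0, -10, -10]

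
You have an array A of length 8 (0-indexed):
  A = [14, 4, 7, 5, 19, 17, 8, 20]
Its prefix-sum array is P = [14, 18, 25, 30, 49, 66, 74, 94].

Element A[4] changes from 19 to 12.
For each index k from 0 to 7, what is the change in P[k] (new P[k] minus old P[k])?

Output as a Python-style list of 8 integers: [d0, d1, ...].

Element change: A[4] 19 -> 12, delta = -7
For k < 4: P[k] unchanged, delta_P[k] = 0
For k >= 4: P[k] shifts by exactly -7
Delta array: [0, 0, 0, 0, -7, -7, -7, -7]

Answer: [0, 0, 0, 0, -7, -7, -7, -7]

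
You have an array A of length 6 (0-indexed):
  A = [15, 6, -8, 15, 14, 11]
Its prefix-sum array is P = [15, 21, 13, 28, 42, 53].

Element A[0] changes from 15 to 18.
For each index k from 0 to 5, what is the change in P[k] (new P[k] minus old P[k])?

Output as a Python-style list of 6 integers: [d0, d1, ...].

Answer: [3, 3, 3, 3, 3, 3]

Derivation:
Element change: A[0] 15 -> 18, delta = 3
For k < 0: P[k] unchanged, delta_P[k] = 0
For k >= 0: P[k] shifts by exactly 3
Delta array: [3, 3, 3, 3, 3, 3]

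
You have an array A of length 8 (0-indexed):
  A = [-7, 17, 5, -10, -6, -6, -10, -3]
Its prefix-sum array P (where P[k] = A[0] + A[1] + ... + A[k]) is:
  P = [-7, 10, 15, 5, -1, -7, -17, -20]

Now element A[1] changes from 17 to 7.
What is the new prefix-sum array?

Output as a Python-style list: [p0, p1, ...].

Answer: [-7, 0, 5, -5, -11, -17, -27, -30]

Derivation:
Change: A[1] 17 -> 7, delta = -10
P[k] for k < 1: unchanged (A[1] not included)
P[k] for k >= 1: shift by delta = -10
  P[0] = -7 + 0 = -7
  P[1] = 10 + -10 = 0
  P[2] = 15 + -10 = 5
  P[3] = 5 + -10 = -5
  P[4] = -1 + -10 = -11
  P[5] = -7 + -10 = -17
  P[6] = -17 + -10 = -27
  P[7] = -20 + -10 = -30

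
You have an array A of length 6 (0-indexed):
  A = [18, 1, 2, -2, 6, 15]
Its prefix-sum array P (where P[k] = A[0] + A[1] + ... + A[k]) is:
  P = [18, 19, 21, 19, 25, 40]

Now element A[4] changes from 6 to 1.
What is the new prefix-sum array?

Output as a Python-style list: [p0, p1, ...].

Answer: [18, 19, 21, 19, 20, 35]

Derivation:
Change: A[4] 6 -> 1, delta = -5
P[k] for k < 4: unchanged (A[4] not included)
P[k] for k >= 4: shift by delta = -5
  P[0] = 18 + 0 = 18
  P[1] = 19 + 0 = 19
  P[2] = 21 + 0 = 21
  P[3] = 19 + 0 = 19
  P[4] = 25 + -5 = 20
  P[5] = 40 + -5 = 35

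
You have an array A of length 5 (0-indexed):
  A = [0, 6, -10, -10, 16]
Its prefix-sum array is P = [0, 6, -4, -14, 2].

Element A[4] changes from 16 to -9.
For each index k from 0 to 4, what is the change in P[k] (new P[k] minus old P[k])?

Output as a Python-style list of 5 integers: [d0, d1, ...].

Answer: [0, 0, 0, 0, -25]

Derivation:
Element change: A[4] 16 -> -9, delta = -25
For k < 4: P[k] unchanged, delta_P[k] = 0
For k >= 4: P[k] shifts by exactly -25
Delta array: [0, 0, 0, 0, -25]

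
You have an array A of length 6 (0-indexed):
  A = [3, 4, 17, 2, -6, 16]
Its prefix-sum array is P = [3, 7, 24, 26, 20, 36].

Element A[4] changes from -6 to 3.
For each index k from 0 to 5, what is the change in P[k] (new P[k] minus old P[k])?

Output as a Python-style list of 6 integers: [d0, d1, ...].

Answer: [0, 0, 0, 0, 9, 9]

Derivation:
Element change: A[4] -6 -> 3, delta = 9
For k < 4: P[k] unchanged, delta_P[k] = 0
For k >= 4: P[k] shifts by exactly 9
Delta array: [0, 0, 0, 0, 9, 9]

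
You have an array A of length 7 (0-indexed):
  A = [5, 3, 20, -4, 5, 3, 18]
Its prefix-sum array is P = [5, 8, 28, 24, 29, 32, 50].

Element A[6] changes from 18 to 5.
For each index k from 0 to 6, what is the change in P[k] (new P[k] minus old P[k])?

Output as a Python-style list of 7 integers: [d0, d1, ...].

Answer: [0, 0, 0, 0, 0, 0, -13]

Derivation:
Element change: A[6] 18 -> 5, delta = -13
For k < 6: P[k] unchanged, delta_P[k] = 0
For k >= 6: P[k] shifts by exactly -13
Delta array: [0, 0, 0, 0, 0, 0, -13]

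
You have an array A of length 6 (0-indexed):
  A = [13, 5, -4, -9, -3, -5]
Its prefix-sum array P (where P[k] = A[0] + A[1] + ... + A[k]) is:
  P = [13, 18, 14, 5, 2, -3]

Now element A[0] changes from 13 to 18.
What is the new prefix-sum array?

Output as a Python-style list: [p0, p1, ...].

Change: A[0] 13 -> 18, delta = 5
P[k] for k < 0: unchanged (A[0] not included)
P[k] for k >= 0: shift by delta = 5
  P[0] = 13 + 5 = 18
  P[1] = 18 + 5 = 23
  P[2] = 14 + 5 = 19
  P[3] = 5 + 5 = 10
  P[4] = 2 + 5 = 7
  P[5] = -3 + 5 = 2

Answer: [18, 23, 19, 10, 7, 2]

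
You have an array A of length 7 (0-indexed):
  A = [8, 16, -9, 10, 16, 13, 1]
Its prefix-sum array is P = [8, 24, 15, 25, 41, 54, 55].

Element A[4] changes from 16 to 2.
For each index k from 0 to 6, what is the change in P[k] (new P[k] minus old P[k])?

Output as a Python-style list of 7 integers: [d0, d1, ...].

Element change: A[4] 16 -> 2, delta = -14
For k < 4: P[k] unchanged, delta_P[k] = 0
For k >= 4: P[k] shifts by exactly -14
Delta array: [0, 0, 0, 0, -14, -14, -14]

Answer: [0, 0, 0, 0, -14, -14, -14]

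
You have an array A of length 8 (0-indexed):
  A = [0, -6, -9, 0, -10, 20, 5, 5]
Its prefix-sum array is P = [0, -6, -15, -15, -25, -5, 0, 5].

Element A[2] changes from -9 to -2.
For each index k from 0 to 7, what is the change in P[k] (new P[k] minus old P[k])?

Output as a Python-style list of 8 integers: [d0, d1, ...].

Answer: [0, 0, 7, 7, 7, 7, 7, 7]

Derivation:
Element change: A[2] -9 -> -2, delta = 7
For k < 2: P[k] unchanged, delta_P[k] = 0
For k >= 2: P[k] shifts by exactly 7
Delta array: [0, 0, 7, 7, 7, 7, 7, 7]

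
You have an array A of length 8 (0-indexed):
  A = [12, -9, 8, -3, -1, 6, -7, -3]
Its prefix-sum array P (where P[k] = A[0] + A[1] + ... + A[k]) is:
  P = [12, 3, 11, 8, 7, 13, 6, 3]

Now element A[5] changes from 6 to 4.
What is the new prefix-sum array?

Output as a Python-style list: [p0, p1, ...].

Change: A[5] 6 -> 4, delta = -2
P[k] for k < 5: unchanged (A[5] not included)
P[k] for k >= 5: shift by delta = -2
  P[0] = 12 + 0 = 12
  P[1] = 3 + 0 = 3
  P[2] = 11 + 0 = 11
  P[3] = 8 + 0 = 8
  P[4] = 7 + 0 = 7
  P[5] = 13 + -2 = 11
  P[6] = 6 + -2 = 4
  P[7] = 3 + -2 = 1

Answer: [12, 3, 11, 8, 7, 11, 4, 1]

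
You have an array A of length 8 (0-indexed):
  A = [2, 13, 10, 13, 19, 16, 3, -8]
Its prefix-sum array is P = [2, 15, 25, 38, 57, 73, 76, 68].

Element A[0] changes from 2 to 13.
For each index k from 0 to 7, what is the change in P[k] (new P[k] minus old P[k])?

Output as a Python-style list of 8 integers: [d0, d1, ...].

Element change: A[0] 2 -> 13, delta = 11
For k < 0: P[k] unchanged, delta_P[k] = 0
For k >= 0: P[k] shifts by exactly 11
Delta array: [11, 11, 11, 11, 11, 11, 11, 11]

Answer: [11, 11, 11, 11, 11, 11, 11, 11]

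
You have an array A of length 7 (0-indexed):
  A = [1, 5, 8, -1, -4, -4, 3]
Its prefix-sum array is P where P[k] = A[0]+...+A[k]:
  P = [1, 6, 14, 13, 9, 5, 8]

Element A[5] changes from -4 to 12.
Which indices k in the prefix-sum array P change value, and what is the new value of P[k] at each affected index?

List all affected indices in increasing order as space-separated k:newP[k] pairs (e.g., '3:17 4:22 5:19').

P[k] = A[0] + ... + A[k]
P[k] includes A[5] iff k >= 5
Affected indices: 5, 6, ..., 6; delta = 16
  P[5]: 5 + 16 = 21
  P[6]: 8 + 16 = 24

Answer: 5:21 6:24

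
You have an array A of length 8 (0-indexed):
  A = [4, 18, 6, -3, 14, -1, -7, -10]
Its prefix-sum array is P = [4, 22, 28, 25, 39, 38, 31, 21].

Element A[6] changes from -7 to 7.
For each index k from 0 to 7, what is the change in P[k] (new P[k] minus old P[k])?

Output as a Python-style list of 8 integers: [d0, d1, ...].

Answer: [0, 0, 0, 0, 0, 0, 14, 14]

Derivation:
Element change: A[6] -7 -> 7, delta = 14
For k < 6: P[k] unchanged, delta_P[k] = 0
For k >= 6: P[k] shifts by exactly 14
Delta array: [0, 0, 0, 0, 0, 0, 14, 14]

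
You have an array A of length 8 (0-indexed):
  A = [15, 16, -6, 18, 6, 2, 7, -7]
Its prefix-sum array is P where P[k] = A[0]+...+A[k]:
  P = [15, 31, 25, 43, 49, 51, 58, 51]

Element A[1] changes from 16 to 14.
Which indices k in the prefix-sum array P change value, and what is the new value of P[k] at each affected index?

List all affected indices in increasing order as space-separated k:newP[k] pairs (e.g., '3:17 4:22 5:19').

Answer: 1:29 2:23 3:41 4:47 5:49 6:56 7:49

Derivation:
P[k] = A[0] + ... + A[k]
P[k] includes A[1] iff k >= 1
Affected indices: 1, 2, ..., 7; delta = -2
  P[1]: 31 + -2 = 29
  P[2]: 25 + -2 = 23
  P[3]: 43 + -2 = 41
  P[4]: 49 + -2 = 47
  P[5]: 51 + -2 = 49
  P[6]: 58 + -2 = 56
  P[7]: 51 + -2 = 49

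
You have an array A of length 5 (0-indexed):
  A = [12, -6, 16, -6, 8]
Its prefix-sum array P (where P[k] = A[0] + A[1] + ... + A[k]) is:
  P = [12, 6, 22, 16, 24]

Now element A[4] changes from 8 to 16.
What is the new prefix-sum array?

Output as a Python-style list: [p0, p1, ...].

Answer: [12, 6, 22, 16, 32]

Derivation:
Change: A[4] 8 -> 16, delta = 8
P[k] for k < 4: unchanged (A[4] not included)
P[k] for k >= 4: shift by delta = 8
  P[0] = 12 + 0 = 12
  P[1] = 6 + 0 = 6
  P[2] = 22 + 0 = 22
  P[3] = 16 + 0 = 16
  P[4] = 24 + 8 = 32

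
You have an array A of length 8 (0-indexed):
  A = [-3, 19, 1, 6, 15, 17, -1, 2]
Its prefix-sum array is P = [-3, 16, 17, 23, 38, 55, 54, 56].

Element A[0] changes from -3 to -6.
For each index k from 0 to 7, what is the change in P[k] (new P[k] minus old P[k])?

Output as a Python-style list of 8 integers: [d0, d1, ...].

Element change: A[0] -3 -> -6, delta = -3
For k < 0: P[k] unchanged, delta_P[k] = 0
For k >= 0: P[k] shifts by exactly -3
Delta array: [-3, -3, -3, -3, -3, -3, -3, -3]

Answer: [-3, -3, -3, -3, -3, -3, -3, -3]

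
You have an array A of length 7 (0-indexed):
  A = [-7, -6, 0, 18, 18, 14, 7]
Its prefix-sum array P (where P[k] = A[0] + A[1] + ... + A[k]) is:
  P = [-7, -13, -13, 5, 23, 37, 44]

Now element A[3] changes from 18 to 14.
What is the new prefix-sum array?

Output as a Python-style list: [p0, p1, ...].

Change: A[3] 18 -> 14, delta = -4
P[k] for k < 3: unchanged (A[3] not included)
P[k] for k >= 3: shift by delta = -4
  P[0] = -7 + 0 = -7
  P[1] = -13 + 0 = -13
  P[2] = -13 + 0 = -13
  P[3] = 5 + -4 = 1
  P[4] = 23 + -4 = 19
  P[5] = 37 + -4 = 33
  P[6] = 44 + -4 = 40

Answer: [-7, -13, -13, 1, 19, 33, 40]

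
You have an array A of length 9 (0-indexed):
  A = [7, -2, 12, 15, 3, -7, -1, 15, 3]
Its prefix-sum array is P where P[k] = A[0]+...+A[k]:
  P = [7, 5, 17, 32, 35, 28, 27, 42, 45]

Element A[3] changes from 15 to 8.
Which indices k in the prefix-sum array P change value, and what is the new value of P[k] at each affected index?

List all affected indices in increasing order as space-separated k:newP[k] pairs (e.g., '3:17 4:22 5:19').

Answer: 3:25 4:28 5:21 6:20 7:35 8:38

Derivation:
P[k] = A[0] + ... + A[k]
P[k] includes A[3] iff k >= 3
Affected indices: 3, 4, ..., 8; delta = -7
  P[3]: 32 + -7 = 25
  P[4]: 35 + -7 = 28
  P[5]: 28 + -7 = 21
  P[6]: 27 + -7 = 20
  P[7]: 42 + -7 = 35
  P[8]: 45 + -7 = 38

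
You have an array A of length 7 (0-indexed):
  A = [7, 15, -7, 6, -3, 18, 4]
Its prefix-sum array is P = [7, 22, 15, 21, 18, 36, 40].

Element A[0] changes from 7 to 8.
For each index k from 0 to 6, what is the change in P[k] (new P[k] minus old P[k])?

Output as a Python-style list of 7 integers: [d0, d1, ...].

Element change: A[0] 7 -> 8, delta = 1
For k < 0: P[k] unchanged, delta_P[k] = 0
For k >= 0: P[k] shifts by exactly 1
Delta array: [1, 1, 1, 1, 1, 1, 1]

Answer: [1, 1, 1, 1, 1, 1, 1]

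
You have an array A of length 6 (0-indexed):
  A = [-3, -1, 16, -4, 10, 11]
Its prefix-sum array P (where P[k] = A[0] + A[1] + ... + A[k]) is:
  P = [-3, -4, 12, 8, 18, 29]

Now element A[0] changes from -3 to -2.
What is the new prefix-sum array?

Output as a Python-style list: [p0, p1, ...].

Change: A[0] -3 -> -2, delta = 1
P[k] for k < 0: unchanged (A[0] not included)
P[k] for k >= 0: shift by delta = 1
  P[0] = -3 + 1 = -2
  P[1] = -4 + 1 = -3
  P[2] = 12 + 1 = 13
  P[3] = 8 + 1 = 9
  P[4] = 18 + 1 = 19
  P[5] = 29 + 1 = 30

Answer: [-2, -3, 13, 9, 19, 30]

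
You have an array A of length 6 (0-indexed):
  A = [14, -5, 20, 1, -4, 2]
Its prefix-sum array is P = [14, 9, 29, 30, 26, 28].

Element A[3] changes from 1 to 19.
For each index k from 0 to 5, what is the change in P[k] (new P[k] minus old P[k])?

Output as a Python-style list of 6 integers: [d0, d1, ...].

Element change: A[3] 1 -> 19, delta = 18
For k < 3: P[k] unchanged, delta_P[k] = 0
For k >= 3: P[k] shifts by exactly 18
Delta array: [0, 0, 0, 18, 18, 18]

Answer: [0, 0, 0, 18, 18, 18]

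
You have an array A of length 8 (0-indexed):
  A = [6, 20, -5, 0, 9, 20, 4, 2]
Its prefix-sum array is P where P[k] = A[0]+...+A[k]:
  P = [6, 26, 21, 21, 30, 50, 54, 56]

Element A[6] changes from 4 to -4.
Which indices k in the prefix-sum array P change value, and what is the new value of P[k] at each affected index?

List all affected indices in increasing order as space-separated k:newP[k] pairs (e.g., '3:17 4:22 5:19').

Answer: 6:46 7:48

Derivation:
P[k] = A[0] + ... + A[k]
P[k] includes A[6] iff k >= 6
Affected indices: 6, 7, ..., 7; delta = -8
  P[6]: 54 + -8 = 46
  P[7]: 56 + -8 = 48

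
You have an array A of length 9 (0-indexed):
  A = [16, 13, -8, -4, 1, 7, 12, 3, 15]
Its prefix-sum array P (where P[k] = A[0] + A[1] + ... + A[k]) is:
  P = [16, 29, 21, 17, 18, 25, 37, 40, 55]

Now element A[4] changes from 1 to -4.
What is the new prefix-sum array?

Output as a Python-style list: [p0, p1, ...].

Change: A[4] 1 -> -4, delta = -5
P[k] for k < 4: unchanged (A[4] not included)
P[k] for k >= 4: shift by delta = -5
  P[0] = 16 + 0 = 16
  P[1] = 29 + 0 = 29
  P[2] = 21 + 0 = 21
  P[3] = 17 + 0 = 17
  P[4] = 18 + -5 = 13
  P[5] = 25 + -5 = 20
  P[6] = 37 + -5 = 32
  P[7] = 40 + -5 = 35
  P[8] = 55 + -5 = 50

Answer: [16, 29, 21, 17, 13, 20, 32, 35, 50]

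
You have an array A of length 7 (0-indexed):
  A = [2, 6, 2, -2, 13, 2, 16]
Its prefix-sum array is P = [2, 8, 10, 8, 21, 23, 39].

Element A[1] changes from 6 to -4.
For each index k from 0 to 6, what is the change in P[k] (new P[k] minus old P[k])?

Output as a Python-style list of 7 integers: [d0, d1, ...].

Answer: [0, -10, -10, -10, -10, -10, -10]

Derivation:
Element change: A[1] 6 -> -4, delta = -10
For k < 1: P[k] unchanged, delta_P[k] = 0
For k >= 1: P[k] shifts by exactly -10
Delta array: [0, -10, -10, -10, -10, -10, -10]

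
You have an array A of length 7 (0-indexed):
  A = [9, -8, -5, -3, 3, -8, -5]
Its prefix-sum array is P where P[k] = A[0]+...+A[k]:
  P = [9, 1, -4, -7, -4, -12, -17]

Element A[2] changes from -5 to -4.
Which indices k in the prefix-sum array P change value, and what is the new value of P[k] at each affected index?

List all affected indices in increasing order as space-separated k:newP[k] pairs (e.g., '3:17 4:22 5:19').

Answer: 2:-3 3:-6 4:-3 5:-11 6:-16

Derivation:
P[k] = A[0] + ... + A[k]
P[k] includes A[2] iff k >= 2
Affected indices: 2, 3, ..., 6; delta = 1
  P[2]: -4 + 1 = -3
  P[3]: -7 + 1 = -6
  P[4]: -4 + 1 = -3
  P[5]: -12 + 1 = -11
  P[6]: -17 + 1 = -16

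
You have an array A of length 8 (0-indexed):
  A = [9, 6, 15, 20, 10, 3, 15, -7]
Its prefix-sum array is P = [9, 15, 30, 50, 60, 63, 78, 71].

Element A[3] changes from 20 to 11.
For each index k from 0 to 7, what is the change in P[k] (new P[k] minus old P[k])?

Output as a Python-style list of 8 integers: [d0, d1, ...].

Answer: [0, 0, 0, -9, -9, -9, -9, -9]

Derivation:
Element change: A[3] 20 -> 11, delta = -9
For k < 3: P[k] unchanged, delta_P[k] = 0
For k >= 3: P[k] shifts by exactly -9
Delta array: [0, 0, 0, -9, -9, -9, -9, -9]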